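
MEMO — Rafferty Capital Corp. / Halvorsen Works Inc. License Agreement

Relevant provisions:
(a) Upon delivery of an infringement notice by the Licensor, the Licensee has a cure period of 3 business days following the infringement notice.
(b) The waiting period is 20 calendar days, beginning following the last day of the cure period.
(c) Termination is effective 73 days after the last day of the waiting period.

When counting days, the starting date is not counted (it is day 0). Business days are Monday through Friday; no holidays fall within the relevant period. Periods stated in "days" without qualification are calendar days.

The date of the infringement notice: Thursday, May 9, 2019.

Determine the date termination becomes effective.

The last day of the cure period: 3 business days after Thursday, May 9, 2019, skipping weekends — May 10, May 13, May 14 — lands on Tuesday, May 14, 2019.
The last day of the waiting period: May 14, 2019 + 20 days = Jun 3, 2019.
The date termination becomes effective: 73 calendar days after Jun 3, 2019 is Aug 15, 2019.

Aug 15, 2019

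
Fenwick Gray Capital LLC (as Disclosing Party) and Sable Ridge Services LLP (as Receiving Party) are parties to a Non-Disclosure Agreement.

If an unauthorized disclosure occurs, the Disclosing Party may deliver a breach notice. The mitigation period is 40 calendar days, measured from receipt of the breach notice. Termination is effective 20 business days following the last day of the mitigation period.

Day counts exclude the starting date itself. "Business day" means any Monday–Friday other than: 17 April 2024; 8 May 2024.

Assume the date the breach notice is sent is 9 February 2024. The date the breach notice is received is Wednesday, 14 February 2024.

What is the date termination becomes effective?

23 April 2024

The last day of the mitigation period: 14 February 2024 + 40 days = 25 March 2024.
The date termination becomes effective: 20 business days after Monday, 25 March 2024, skipping weekends and the listed holiday on Apr 17 — Mar 26, Mar 27, Mar 28, Mar 29, …, Apr 19, Apr 22, Apr 23 — lands on Tuesday, 23 April 2024.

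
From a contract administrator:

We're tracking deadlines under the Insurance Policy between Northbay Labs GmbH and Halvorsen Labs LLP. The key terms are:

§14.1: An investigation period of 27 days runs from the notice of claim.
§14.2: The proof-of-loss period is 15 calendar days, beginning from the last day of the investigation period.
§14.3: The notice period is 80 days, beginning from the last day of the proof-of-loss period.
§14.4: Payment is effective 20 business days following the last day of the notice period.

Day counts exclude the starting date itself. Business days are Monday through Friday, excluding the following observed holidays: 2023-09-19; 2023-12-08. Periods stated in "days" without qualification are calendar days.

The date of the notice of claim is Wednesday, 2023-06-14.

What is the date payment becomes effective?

The last day of the investigation period: 2023-06-14 + 27 days = 2023-07-11.
The last day of the proof-of-loss period: 2023-07-11 + 15 days = 2023-07-26.
The last day of the notice period: 80 calendar days after 2023-07-26 is 2023-10-14.
The date payment becomes effective: 20 business days after Saturday, 2023-10-14, skipping weekends — Oct 16, Oct 17, Oct 18, Oct 19, …, Nov 8, Nov 9, Nov 10 — lands on Friday, 2023-11-10.

2023-11-10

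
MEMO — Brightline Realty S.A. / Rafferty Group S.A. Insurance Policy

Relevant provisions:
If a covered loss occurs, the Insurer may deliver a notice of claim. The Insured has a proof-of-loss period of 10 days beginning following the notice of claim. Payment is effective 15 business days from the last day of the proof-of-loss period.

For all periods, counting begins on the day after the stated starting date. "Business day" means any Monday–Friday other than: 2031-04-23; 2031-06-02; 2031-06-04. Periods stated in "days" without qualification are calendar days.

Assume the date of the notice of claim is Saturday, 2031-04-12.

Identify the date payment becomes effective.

2031-05-14

The last day of the proof-of-loss period: 10 calendar days after 2031-04-12 is 2031-04-22.
The date payment becomes effective: counting 15 business days from Tuesday, 2031-04-22 (Apr 24, Apr 25, Apr 28, Apr 29, …, May 12, May 13, May 14, skipping weekends and the listed holiday on Apr 23) reaches Wednesday, 2031-05-14.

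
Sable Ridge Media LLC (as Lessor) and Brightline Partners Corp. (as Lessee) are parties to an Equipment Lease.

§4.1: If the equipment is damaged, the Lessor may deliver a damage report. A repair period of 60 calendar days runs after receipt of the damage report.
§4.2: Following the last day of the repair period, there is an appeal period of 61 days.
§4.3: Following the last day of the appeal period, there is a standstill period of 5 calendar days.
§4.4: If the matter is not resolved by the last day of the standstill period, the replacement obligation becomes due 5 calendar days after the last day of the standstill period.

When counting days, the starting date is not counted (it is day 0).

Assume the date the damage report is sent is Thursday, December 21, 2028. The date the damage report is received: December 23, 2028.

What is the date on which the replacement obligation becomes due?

Adding 60 calendar days to December 23, 2028 gives February 21, 2029, which is the last day of the repair period.
The last day of the appeal period: 61 calendar days after February 21, 2029 is April 23, 2029.
Adding 5 calendar days to April 23, 2029 gives April 28, 2029, which is the last day of the standstill period.
The date on which the replacement obligation becomes due: 5 calendar days after April 28, 2029 is May 3, 2029.

May 3, 2029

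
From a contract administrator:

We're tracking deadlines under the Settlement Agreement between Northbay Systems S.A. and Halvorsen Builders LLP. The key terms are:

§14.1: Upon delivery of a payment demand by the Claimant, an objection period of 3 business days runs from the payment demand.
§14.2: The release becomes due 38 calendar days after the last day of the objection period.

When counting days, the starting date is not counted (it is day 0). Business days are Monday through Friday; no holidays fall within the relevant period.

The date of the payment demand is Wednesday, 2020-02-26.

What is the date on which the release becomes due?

2020-04-09

The last day of the objection period: 3 business days after Wednesday, 2020-02-26, skipping weekends — Feb 27, Feb 28, Mar 2 — lands on Monday, 2020-03-02.
The date on which the release becomes due: 38 calendar days after 2020-03-02 is 2020-04-09.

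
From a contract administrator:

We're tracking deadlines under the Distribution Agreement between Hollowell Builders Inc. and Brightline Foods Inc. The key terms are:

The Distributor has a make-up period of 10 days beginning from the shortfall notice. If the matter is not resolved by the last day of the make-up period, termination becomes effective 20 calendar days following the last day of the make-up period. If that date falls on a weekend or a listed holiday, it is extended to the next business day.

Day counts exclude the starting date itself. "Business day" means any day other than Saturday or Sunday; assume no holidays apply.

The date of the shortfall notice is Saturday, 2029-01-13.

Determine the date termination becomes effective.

2029-02-12

Adding 10 calendar days to 2029-01-13 gives 2029-01-23, which is the last day of the make-up period.
Adding 20 calendar days to 2029-01-23 gives 2029-02-12, which is the date termination becomes effective. 2029-02-12 is a Monday, so no roll-forward applies.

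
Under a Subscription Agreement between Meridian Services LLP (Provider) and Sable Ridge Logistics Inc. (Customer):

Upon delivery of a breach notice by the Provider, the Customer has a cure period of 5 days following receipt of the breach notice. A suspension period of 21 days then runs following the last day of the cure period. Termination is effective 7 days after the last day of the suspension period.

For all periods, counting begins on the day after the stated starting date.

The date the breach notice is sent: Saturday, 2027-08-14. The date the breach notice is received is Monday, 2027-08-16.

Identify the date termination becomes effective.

The last day of the cure period: 2027-08-16 + 5 days = 2027-08-21.
Adding 21 calendar days to 2027-08-21 gives 2027-09-11, which is the last day of the suspension period.
The date termination becomes effective: 7 calendar days after 2027-09-11 is 2027-09-18.

2027-09-18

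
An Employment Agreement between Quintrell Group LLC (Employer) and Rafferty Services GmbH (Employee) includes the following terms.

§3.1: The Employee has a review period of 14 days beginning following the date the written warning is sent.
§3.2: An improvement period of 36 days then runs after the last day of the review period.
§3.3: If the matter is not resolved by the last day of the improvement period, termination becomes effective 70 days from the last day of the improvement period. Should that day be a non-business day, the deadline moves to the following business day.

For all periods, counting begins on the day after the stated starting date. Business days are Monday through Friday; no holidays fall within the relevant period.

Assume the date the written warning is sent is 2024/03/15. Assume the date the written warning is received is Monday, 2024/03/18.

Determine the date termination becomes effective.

Adding 14 calendar days to 2024/03/15 gives 2024/03/29, which is the last day of the review period.
Adding 36 calendar days to 2024/03/29 gives 2024/05/04, which is the last day of the improvement period.
The date termination becomes effective: 2024/05/04 + 70 days = 2024/07/13. That falls on a Saturday, so it rolls to the next business day, Monday, 2024/07/15.

2024/07/15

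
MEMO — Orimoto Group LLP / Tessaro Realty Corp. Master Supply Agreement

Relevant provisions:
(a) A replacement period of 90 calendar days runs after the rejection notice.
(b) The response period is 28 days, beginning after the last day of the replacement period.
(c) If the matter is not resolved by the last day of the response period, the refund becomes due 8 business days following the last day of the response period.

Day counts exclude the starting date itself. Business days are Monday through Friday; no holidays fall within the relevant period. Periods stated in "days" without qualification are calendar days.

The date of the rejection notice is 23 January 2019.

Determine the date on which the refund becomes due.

31 May 2019

The last day of the replacement period: 90 calendar days after 23 January 2019 is 23 April 2019.
The last day of the response period: 23 April 2019 + 28 days = 21 May 2019.
From Tuesday, 21 May 2019, 8 business days (May 22, May 23, May 24, May 27, May 28, May 29, May 30, May 31, skipping weekends) brings us to Friday, 31 May 2019, which is the date on which the refund becomes due.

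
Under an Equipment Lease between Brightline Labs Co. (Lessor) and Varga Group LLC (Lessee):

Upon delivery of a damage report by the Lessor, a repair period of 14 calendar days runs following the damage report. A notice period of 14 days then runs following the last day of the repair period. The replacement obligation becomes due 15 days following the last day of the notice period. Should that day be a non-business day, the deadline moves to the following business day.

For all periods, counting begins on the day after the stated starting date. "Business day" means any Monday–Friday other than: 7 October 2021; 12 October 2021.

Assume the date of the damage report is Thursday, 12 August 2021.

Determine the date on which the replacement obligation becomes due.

24 September 2021

The last day of the repair period: 12 August 2021 + 14 days = 26 August 2021.
The last day of the notice period: 26 August 2021 + 14 days = 9 September 2021.
Adding 15 calendar days to 9 September 2021 gives 24 September 2021, which is the date on which the replacement obligation becomes due. 24 September 2021 is a Friday and is not a listed holiday, so no roll-forward applies.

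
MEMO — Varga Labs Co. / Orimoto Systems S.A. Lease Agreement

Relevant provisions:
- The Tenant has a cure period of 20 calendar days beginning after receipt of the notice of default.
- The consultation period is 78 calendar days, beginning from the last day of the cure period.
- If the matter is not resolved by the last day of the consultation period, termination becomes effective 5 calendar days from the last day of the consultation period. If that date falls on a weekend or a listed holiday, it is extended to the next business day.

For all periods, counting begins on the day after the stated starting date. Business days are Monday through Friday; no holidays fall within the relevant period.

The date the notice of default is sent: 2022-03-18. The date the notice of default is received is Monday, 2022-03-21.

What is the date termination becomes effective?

The last day of the cure period: 20 calendar days after 2022-03-21 is 2022-04-10.
Adding 78 calendar days to 2022-04-10 gives 2022-06-27, which is the last day of the consultation period.
The date termination becomes effective: 5 calendar days after 2022-06-27 is 2022-07-02. That falls on a Saturday, so it rolls to the next business day, Monday, 2022-07-04.

2022-07-04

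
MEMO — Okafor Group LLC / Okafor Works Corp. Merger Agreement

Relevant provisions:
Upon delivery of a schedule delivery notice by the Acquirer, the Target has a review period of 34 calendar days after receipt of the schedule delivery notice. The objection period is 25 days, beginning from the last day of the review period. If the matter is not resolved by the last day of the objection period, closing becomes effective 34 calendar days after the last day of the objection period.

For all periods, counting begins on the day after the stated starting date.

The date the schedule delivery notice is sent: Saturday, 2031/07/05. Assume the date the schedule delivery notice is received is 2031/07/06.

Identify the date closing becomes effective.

2031/10/07

The last day of the review period: 34 calendar days after 2031/07/06 is 2031/08/09.
The last day of the objection period: 25 calendar days after 2031/08/09 is 2031/09/03.
The date closing becomes effective: 2031/09/03 + 34 days = 2031/10/07.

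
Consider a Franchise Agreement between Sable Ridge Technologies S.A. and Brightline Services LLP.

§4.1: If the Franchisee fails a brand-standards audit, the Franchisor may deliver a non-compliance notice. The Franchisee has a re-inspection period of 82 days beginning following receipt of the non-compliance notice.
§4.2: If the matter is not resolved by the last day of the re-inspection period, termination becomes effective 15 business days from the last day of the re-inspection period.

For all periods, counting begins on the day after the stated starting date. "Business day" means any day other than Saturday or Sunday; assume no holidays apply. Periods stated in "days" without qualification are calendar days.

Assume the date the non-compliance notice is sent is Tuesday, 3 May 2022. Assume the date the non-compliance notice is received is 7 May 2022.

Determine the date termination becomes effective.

The last day of the re-inspection period: 82 calendar days after 7 May 2022 is 28 July 2022.
The date termination becomes effective: counting 15 business days from Thursday, 28 July 2022 (Jul 29, Aug 1, Aug 2, Aug 3, …, Aug 16, Aug 17, Aug 18, skipping weekends) reaches Thursday, 18 August 2022.

18 August 2022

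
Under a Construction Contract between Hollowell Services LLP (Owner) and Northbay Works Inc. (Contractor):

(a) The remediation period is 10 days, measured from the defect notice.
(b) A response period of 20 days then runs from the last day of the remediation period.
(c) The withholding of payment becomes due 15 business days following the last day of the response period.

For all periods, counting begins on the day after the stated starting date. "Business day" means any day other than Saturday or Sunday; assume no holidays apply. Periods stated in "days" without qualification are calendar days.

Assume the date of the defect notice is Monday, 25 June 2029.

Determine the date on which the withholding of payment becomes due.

15 August 2029

Adding 10 calendar days to 25 June 2029 gives 5 July 2029, which is the last day of the remediation period.
The last day of the response period: 20 calendar days after 5 July 2029 is 25 July 2029.
The date on which the withholding of payment becomes due: counting 15 business days from Wednesday, 25 July 2029 (Jul 26, Jul 27, Jul 30, Jul 31, …, Aug 13, Aug 14, Aug 15, skipping weekends) reaches Wednesday, 15 August 2029.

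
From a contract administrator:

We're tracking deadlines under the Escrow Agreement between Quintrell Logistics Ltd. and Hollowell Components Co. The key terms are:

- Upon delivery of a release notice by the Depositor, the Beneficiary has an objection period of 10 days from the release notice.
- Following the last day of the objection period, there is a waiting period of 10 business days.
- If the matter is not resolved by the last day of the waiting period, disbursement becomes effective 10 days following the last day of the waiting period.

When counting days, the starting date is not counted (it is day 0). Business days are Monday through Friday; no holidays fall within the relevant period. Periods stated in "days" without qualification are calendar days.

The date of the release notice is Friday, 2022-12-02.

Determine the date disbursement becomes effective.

Adding 10 calendar days to 2022-12-02 gives 2022-12-12, which is the last day of the objection period.
The last day of the waiting period: counting 10 business days from Monday, 2022-12-12 (Dec 13, Dec 14, Dec 15, Dec 16, Dec 19, Dec 20, Dec 21, Dec 22, Dec 23, Dec 26, skipping weekends) reaches Monday, 2022-12-26.
Adding 10 calendar days to 2022-12-26 gives 2023-01-05, which is the date disbursement becomes effective.

2023-01-05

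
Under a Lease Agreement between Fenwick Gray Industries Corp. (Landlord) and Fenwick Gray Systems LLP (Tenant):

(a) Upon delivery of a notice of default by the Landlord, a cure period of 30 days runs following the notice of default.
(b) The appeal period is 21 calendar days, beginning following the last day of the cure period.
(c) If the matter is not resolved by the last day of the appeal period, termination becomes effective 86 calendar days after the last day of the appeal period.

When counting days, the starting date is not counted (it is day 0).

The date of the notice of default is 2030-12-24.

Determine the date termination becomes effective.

2031-05-10

The last day of the cure period: 30 calendar days after 2030-12-24 is 2031-01-23.
The last day of the appeal period: 2031-01-23 + 21 days = 2031-02-13.
The date termination becomes effective: 2031-02-13 + 86 days = 2031-05-10.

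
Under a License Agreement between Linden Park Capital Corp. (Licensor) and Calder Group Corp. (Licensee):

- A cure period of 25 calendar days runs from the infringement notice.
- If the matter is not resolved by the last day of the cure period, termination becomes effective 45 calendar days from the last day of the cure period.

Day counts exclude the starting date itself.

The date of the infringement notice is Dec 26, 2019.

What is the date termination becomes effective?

Mar 5, 2020

The last day of the cure period: 25 calendar days after Dec 26, 2019 is Jan 20, 2020.
Adding 45 calendar days to Jan 20, 2020 gives Mar 5, 2020, which is the date termination becomes effective.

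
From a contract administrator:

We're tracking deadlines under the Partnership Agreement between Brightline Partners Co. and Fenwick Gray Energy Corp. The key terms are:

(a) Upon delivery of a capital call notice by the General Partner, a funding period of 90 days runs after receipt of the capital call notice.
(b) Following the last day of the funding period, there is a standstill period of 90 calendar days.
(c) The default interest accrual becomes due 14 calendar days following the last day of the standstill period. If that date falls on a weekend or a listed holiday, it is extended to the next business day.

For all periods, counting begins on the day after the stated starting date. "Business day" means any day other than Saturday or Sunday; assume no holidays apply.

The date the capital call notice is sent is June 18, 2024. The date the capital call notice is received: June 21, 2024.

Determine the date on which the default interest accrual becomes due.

January 1, 2025

The last day of the funding period: June 21, 2024 + 90 days = September 19, 2024.
The last day of the standstill period: September 19, 2024 + 90 days = December 18, 2024.
The date on which the default interest accrual becomes due: 14 calendar days after December 18, 2024 is January 1, 2025. January 1, 2025 is a Wednesday, so no roll-forward applies.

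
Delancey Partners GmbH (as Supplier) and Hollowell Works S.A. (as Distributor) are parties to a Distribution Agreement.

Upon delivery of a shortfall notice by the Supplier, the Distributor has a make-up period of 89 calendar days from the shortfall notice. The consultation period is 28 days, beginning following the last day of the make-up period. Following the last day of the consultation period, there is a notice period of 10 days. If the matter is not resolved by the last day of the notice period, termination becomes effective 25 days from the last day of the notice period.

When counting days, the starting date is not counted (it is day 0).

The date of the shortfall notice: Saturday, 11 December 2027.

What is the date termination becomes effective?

Adding 89 calendar days to 11 December 2027 gives 9 March 2028, which is the last day of the make-up period.
The last day of the consultation period: 28 calendar days after 9 March 2028 is 6 April 2028.
The last day of the notice period: 6 April 2028 + 10 days = 16 April 2028.
The date termination becomes effective: 16 April 2028 + 25 days = 11 May 2028.

11 May 2028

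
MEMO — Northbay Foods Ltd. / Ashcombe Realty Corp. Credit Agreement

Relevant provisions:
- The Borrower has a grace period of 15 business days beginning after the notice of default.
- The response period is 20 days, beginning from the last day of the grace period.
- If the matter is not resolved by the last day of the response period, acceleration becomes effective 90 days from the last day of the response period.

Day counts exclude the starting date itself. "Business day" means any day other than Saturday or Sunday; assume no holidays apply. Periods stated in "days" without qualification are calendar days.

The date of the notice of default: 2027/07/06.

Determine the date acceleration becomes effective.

From Tuesday, 2027/07/06, 15 business days (Jul 7, Jul 8, Jul 9, Jul 12, …, Jul 23, Jul 26, Jul 27, skipping weekends) brings us to Tuesday, 2027/07/27, which is the last day of the grace period.
The last day of the response period: 20 calendar days after 2027/07/27 is 2027/08/16.
The date acceleration becomes effective: 2027/08/16 + 90 days = 2027/11/14.

2027/11/14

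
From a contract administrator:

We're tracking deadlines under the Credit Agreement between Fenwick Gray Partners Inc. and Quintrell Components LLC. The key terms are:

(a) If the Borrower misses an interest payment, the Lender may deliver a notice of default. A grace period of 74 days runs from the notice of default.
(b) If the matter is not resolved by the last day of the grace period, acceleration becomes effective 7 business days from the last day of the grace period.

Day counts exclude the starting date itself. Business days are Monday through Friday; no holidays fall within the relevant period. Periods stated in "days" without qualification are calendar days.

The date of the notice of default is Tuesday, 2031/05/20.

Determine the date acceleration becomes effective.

2031/08/12

Adding 74 calendar days to 2031/05/20 gives 2031/08/02, which is the last day of the grace period.
The date acceleration becomes effective: counting 7 business days from Saturday, 2031/08/02 (Aug 4, Aug 5, Aug 6, Aug 7, Aug 8, Aug 11, Aug 12, skipping weekends) reaches Tuesday, 2031/08/12.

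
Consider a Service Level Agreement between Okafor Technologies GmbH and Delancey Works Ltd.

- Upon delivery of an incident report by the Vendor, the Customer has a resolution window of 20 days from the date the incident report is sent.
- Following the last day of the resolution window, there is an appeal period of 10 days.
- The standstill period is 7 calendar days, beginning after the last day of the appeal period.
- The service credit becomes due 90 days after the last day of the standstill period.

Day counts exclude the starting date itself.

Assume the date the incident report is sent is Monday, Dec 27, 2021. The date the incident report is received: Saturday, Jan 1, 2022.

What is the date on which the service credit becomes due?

May 3, 2022

The last day of the resolution window: 20 calendar days after Dec 27, 2021 is Jan 16, 2022.
Adding 10 calendar days to Jan 16, 2022 gives Jan 26, 2022, which is the last day of the appeal period.
Adding 7 calendar days to Jan 26, 2022 gives Feb 2, 2022, which is the last day of the standstill period.
Adding 90 calendar days to Feb 2, 2022 gives May 3, 2022, which is the date on which the service credit becomes due.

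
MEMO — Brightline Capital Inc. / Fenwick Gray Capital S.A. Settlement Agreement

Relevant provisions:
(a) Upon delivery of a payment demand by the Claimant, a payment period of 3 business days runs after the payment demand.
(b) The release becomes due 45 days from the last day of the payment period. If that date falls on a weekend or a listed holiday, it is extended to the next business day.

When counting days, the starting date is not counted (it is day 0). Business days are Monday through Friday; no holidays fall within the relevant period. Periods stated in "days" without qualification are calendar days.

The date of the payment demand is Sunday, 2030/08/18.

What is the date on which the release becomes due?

The last day of the payment period: 3 business days after Sunday, 2030/08/18, skipping weekends — Aug 19, Aug 20, Aug 21 — lands on Wednesday, 2030/08/21.
The date on which the release becomes due: 2030/08/21 + 45 days = 2030/10/05. That falls on a Saturday, so it rolls to the next business day, Monday, 2030/10/07.

2030/10/07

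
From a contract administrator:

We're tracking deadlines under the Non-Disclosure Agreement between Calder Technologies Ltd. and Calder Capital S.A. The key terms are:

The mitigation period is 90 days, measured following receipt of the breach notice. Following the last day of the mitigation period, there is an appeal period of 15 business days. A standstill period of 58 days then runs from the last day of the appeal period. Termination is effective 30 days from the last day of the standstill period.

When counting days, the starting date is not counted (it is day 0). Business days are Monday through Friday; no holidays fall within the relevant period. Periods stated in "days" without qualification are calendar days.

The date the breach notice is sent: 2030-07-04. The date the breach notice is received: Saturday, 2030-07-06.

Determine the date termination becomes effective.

2031-01-21

Adding 90 calendar days to 2030-07-06 gives 2030-10-04, which is the last day of the mitigation period.
From Friday, 2030-10-04, 15 business days (Oct 7, Oct 8, Oct 9, Oct 10, …, Oct 23, Oct 24, Oct 25, skipping weekends) brings us to Friday, 2030-10-25, which is the last day of the appeal period.
Adding 58 calendar days to 2030-10-25 gives 2030-12-22, which is the last day of the standstill period.
The date termination becomes effective: 30 calendar days after 2030-12-22 is 2031-01-21.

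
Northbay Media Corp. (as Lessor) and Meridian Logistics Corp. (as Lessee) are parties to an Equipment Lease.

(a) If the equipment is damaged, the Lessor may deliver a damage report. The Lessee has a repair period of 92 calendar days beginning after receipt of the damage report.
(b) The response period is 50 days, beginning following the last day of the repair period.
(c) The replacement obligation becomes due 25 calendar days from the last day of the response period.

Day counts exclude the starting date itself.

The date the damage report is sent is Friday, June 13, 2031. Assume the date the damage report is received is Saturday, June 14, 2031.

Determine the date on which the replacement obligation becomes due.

The last day of the repair period: 92 calendar days after June 14, 2031 is September 14, 2031.
The last day of the response period: September 14, 2031 + 50 days = November 3, 2031.
Adding 25 calendar days to November 3, 2031 gives November 28, 2031, which is the date on which the replacement obligation becomes due.

November 28, 2031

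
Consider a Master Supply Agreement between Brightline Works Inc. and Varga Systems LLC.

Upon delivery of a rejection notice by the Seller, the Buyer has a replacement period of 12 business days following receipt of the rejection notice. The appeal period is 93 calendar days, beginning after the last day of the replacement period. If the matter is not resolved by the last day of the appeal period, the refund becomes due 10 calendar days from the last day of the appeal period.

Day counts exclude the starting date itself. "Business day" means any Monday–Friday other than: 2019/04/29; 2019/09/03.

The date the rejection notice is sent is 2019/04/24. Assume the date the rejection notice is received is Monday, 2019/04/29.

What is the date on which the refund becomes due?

2019/08/26

The last day of the replacement period: counting 12 business days from Monday, 2019/04/29 (Apr 30, May 1, May 2, May 3, …, May 13, May 14, May 15, skipping weekends) reaches Wednesday, 2019/05/15.
The last day of the appeal period: 2019/05/15 + 93 days = 2019/08/16.
Adding 10 calendar days to 2019/08/16 gives 2019/08/26, which is the date on which the refund becomes due.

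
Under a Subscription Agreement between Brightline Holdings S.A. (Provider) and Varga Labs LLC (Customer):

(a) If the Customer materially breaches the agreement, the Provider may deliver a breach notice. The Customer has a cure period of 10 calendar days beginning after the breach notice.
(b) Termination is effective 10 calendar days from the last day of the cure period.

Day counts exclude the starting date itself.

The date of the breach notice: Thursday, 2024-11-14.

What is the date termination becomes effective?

The last day of the cure period: 2024-11-14 + 10 days = 2024-11-24.
The date termination becomes effective: 2024-11-24 + 10 days = 2024-12-04.

2024-12-04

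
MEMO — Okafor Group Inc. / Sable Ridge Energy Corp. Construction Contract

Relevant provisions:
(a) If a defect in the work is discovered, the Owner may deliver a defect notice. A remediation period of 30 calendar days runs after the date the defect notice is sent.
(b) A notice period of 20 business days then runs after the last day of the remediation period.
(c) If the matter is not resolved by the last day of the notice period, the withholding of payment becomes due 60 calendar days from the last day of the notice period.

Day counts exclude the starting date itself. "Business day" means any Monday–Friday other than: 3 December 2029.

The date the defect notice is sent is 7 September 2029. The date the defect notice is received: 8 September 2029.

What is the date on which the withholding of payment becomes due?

The last day of the remediation period: 7 September 2029 + 30 days = 7 October 2029.
The last day of the notice period: counting 20 business days from Sunday, 7 October 2029 (Oct 8, Oct 9, Oct 10, Oct 11, …, Oct 31, Nov 1, Nov 2, skipping weekends) reaches Friday, 2 November 2029.
The date on which the withholding of payment becomes due: 60 calendar days after 2 November 2029 is 1 January 2030.

1 January 2030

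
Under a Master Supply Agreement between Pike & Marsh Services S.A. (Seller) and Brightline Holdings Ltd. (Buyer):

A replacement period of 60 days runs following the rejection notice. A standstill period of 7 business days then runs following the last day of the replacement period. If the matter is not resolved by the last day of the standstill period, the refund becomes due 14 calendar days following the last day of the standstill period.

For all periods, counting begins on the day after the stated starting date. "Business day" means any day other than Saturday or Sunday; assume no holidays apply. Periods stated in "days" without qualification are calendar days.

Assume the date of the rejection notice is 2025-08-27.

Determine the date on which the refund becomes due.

The last day of the replacement period: 2025-08-27 + 60 days = 2025-10-26.
From Sunday, 2025-10-26, 7 business days (Oct 27, Oct 28, Oct 29, Oct 30, Oct 31, Nov 3, Nov 4, skipping weekends) brings us to Tuesday, 2025-11-04, which is the last day of the standstill period.
The date on which the refund becomes due: 14 calendar days after 2025-11-04 is 2025-11-18.

2025-11-18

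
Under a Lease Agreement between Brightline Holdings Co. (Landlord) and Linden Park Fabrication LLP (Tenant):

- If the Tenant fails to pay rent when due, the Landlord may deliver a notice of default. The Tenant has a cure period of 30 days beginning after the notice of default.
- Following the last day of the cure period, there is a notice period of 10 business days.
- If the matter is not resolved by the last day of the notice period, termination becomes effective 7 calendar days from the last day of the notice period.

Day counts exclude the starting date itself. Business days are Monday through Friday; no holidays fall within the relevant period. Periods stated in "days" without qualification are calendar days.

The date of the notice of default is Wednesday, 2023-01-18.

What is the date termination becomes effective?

2023-03-10

The last day of the cure period: 2023-01-18 + 30 days = 2023-02-17.
From Friday, 2023-02-17, 10 business days (Feb 20, Feb 21, Feb 22, Feb 23, Feb 24, Feb 27, Feb 28, Mar 1, Mar 2, Mar 3, skipping weekends) brings us to Friday, 2023-03-03, which is the last day of the notice period.
The date termination becomes effective: 2023-03-03 + 7 days = 2023-03-10.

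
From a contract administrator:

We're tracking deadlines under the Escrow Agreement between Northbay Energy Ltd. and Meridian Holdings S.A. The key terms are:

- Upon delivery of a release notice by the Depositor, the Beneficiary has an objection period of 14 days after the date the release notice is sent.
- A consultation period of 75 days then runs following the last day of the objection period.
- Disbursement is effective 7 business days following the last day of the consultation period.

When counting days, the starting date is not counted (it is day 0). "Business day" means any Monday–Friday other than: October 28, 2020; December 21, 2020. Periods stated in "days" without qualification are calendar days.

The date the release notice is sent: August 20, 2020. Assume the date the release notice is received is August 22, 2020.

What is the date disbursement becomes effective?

The last day of the objection period: August 20, 2020 + 14 days = September 3, 2020.
The last day of the consultation period: 75 calendar days after September 3, 2020 is November 17, 2020.
From Tuesday, November 17, 2020, 7 business days (Nov 18, Nov 19, Nov 20, Nov 23, Nov 24, Nov 25, Nov 26, skipping weekends) brings us to Thursday, November 26, 2020, which is the date disbursement becomes effective.

November 26, 2020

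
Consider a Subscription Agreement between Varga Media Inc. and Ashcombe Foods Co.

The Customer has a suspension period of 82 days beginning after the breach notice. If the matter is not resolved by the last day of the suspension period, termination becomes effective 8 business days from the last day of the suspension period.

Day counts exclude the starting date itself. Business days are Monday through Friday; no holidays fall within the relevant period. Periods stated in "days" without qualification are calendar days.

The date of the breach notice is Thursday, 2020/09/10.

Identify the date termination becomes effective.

2020/12/11

The last day of the suspension period: 2020/09/10 + 82 days = 2020/12/01.
From Tuesday, 2020/12/01, 8 business days (Dec 2, Dec 3, Dec 4, Dec 7, Dec 8, Dec 9, Dec 10, Dec 11, skipping weekends) brings us to Friday, 2020/12/11, which is the date termination becomes effective.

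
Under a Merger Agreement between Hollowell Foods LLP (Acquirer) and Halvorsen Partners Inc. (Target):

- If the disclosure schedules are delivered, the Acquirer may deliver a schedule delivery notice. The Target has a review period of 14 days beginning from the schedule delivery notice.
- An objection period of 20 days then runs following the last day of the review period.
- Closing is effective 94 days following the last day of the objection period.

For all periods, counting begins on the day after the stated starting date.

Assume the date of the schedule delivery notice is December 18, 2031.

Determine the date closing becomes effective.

April 24, 2032

The last day of the review period: 14 calendar days after December 18, 2031 is January 1, 2032.
The last day of the objection period: 20 calendar days after January 1, 2032 is January 21, 2032.
The date closing becomes effective: January 21, 2032 + 94 days = April 24, 2032.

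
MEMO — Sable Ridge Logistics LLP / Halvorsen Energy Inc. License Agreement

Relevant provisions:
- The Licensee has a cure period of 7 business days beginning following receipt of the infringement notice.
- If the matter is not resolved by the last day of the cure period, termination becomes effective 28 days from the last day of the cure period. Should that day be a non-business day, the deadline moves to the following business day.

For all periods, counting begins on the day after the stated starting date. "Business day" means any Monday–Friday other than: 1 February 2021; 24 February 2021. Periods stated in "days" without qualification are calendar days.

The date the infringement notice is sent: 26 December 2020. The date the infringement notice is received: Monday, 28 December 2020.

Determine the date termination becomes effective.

The last day of the cure period: 7 business days after Monday, 28 December 2020, skipping weekends — Dec 29, Dec 30, Dec 31, Jan 1, Jan 4, Jan 5, Jan 6 — lands on Wednesday, 6 January 2021.
The date termination becomes effective: 6 January 2021 + 28 days = 3 February 2021. 3 February 2021 is a Wednesday and is not a listed holiday, so no roll-forward applies.

3 February 2021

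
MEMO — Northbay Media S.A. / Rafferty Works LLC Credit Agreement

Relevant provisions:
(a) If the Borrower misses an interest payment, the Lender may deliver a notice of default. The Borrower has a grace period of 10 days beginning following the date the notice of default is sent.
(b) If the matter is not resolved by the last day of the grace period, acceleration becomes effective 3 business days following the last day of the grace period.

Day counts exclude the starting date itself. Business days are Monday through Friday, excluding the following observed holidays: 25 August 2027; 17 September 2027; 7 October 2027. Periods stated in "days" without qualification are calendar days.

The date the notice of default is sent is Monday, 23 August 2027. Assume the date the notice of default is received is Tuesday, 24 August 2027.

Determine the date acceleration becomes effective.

7 September 2027

Adding 10 calendar days to 23 August 2027 gives 2 September 2027, which is the last day of the grace period.
The date acceleration becomes effective: counting 3 business days from Thursday, 2 September 2027 (Sep 3, Sep 6, Sep 7, skipping weekends) reaches Tuesday, 7 September 2027.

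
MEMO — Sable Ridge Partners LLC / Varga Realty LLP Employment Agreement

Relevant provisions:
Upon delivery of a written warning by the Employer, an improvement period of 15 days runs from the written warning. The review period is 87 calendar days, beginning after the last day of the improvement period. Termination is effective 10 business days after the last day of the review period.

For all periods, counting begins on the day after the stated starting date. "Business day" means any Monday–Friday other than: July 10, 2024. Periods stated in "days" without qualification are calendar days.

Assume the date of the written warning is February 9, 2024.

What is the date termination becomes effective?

The last day of the improvement period: 15 calendar days after February 9, 2024 is February 24, 2024.
Adding 87 calendar days to February 24, 2024 gives May 21, 2024, which is the last day of the review period.
The date termination becomes effective: counting 10 business days from Tuesday, May 21, 2024 (May 22, May 23, May 24, May 27, May 28, May 29, May 30, May 31, Jun 3, Jun 4, skipping weekends) reaches Tuesday, June 4, 2024.

June 4, 2024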